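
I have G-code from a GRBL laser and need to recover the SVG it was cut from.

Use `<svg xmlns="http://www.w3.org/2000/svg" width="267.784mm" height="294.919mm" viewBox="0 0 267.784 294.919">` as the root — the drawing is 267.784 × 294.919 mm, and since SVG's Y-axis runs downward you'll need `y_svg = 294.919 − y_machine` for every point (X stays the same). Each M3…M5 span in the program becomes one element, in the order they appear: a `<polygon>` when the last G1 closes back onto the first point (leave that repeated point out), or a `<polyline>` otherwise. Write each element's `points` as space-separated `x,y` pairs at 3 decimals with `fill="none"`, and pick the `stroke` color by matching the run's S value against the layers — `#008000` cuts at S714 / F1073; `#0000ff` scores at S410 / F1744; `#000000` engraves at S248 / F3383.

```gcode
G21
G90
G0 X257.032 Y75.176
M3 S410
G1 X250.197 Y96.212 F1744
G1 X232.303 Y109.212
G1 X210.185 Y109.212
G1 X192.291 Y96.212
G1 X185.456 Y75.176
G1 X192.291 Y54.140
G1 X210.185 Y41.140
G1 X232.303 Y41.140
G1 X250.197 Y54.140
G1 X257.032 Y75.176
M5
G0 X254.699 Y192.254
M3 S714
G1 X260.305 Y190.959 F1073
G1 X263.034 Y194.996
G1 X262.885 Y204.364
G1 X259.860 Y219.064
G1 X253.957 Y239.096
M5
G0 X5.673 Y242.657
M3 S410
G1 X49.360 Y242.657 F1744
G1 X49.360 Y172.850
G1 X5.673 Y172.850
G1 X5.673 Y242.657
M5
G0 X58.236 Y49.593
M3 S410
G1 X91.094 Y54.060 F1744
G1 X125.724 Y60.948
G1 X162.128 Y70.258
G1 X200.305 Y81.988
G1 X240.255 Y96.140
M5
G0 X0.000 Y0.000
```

Machine Y-up, SVG Y-down with viewBox height 294.919, so y_svg = 294.919 − y_machine; X carries over.

Run 1: power S410 maps to stroke `#0000ff` (score). The run returns to its start, so emit a `<polygon>` with points (Y-flipped): 257.032,219.743 250.197,198.707 232.303,185.707 210.185,185.707 192.291,198.707 185.456,219.743 192.291,240.779 210.185,253.779 232.303,253.779 250.197,240.779.

Run 2: the run's S714 means `#008000` (cut). The run is open, so emit a `<polyline>` with points (Y-flipped): 254.699,102.665 260.305,103.960 263.034,99.923 262.885,90.555 259.860,75.855 253.957,55.823.

Run 3: S410 ⇒ score layer `#0000ff`. The run returns to its start, so emit a `<polygon>` with points (Y-flipped): 5.673,52.262 49.360,52.262 49.360,122.069 5.673,122.069.

Run 4: power S410 maps to stroke `#0000ff` (score). The run is open, so emit a `<polyline>` with points (Y-flipped): 58.236,245.326 91.094,240.859 125.724,233.971 162.128,224.661 200.305,212.931 240.255,198.779.

<svg xmlns="http://www.w3.org/2000/svg" width="267.784mm" height="294.919mm" viewBox="0 0 267.784 294.919">
  <polygon points="257.032,219.743 250.197,198.707 232.303,185.707 210.185,185.707 192.291,198.707 185.456,219.743 192.291,240.779 210.185,253.779 232.303,253.779 250.197,240.779" fill="none" stroke="#0000ff"/>
  <polyline points="254.699,102.665 260.305,103.960 263.034,99.923 262.885,90.555 259.860,75.855 253.957,55.823" fill="none" stroke="#008000"/>
  <polygon points="5.673,52.262 49.360,52.262 49.360,122.069 5.673,122.069" fill="none" stroke="#0000ff"/>
  <polyline points="58.236,245.326 91.094,240.859 125.724,233.971 162.128,224.661 200.305,212.931 240.255,198.779" fill="none" stroke="#0000ff"/>
</svg>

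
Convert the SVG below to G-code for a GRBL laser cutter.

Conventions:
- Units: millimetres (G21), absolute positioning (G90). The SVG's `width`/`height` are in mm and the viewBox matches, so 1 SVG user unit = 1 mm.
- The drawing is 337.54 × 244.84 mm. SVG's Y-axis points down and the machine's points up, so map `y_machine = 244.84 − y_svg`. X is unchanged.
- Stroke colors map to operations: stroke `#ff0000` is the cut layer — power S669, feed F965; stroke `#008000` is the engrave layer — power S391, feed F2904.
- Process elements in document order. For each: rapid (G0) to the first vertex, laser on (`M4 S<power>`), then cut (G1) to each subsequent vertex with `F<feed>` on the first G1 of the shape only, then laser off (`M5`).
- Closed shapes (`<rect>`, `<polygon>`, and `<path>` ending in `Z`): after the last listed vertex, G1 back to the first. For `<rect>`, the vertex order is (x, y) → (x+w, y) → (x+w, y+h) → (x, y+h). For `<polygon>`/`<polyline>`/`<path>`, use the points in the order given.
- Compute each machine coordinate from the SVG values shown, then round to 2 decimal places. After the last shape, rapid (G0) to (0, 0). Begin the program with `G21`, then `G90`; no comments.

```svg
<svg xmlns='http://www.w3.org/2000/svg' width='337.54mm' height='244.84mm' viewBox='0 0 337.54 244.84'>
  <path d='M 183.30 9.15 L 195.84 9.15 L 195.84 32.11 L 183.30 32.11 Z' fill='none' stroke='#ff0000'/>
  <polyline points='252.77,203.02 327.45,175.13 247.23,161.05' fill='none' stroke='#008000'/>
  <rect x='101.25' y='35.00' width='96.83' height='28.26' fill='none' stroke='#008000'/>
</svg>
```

G21
G90
G0 X183.30 Y235.69
M4 S669
G1 X195.84 Y235.69 F965
G1 X195.84 Y212.73
G1 X183.30 Y212.73
G1 X183.30 Y235.69
M5
G0 X252.77 Y41.82
M4 S391
G1 X327.45 Y69.71 F2904
G1 X247.23 Y83.79
M5
G0 X101.25 Y209.84
M4 S391
G1 X198.08 Y209.84 F2904
G1 X198.08 Y181.58
G1 X101.25 Y181.58
G1 X101.25 Y209.84
M5
G0 X0.00 Y0.00

viewBox `0 0 337.54 244.84` with mm width/height → 1 unit = 1 mm. Flip: y_m = 244.84 − y_svg.

**Shape 1** — `<path>` rectangle, stroke `#ff0000` → cut (S669, F965). Machine vertices: (183.30,235.69) → (195.84,235.69) → (195.84,212.73) → (183.30,212.73) → (183.30,235.69). Closed: final G1 returns to the first vertex.

**Shape 2** — `<polyline>` open polyline, stroke `#008000` → engrave (S391, F2904). Machine vertices: (252.77,41.82) → (327.45,69.71) → (247.23,83.79). Open path.

**Shape 3** — `<rect>` rectangle, stroke `#008000` → engrave (S391, F2904). Machine vertices: (101.25,209.84) → (198.08,209.84) → (198.08,181.58) → (101.25,181.58) → (101.25,209.84). Closed: final G1 returns to the first vertex.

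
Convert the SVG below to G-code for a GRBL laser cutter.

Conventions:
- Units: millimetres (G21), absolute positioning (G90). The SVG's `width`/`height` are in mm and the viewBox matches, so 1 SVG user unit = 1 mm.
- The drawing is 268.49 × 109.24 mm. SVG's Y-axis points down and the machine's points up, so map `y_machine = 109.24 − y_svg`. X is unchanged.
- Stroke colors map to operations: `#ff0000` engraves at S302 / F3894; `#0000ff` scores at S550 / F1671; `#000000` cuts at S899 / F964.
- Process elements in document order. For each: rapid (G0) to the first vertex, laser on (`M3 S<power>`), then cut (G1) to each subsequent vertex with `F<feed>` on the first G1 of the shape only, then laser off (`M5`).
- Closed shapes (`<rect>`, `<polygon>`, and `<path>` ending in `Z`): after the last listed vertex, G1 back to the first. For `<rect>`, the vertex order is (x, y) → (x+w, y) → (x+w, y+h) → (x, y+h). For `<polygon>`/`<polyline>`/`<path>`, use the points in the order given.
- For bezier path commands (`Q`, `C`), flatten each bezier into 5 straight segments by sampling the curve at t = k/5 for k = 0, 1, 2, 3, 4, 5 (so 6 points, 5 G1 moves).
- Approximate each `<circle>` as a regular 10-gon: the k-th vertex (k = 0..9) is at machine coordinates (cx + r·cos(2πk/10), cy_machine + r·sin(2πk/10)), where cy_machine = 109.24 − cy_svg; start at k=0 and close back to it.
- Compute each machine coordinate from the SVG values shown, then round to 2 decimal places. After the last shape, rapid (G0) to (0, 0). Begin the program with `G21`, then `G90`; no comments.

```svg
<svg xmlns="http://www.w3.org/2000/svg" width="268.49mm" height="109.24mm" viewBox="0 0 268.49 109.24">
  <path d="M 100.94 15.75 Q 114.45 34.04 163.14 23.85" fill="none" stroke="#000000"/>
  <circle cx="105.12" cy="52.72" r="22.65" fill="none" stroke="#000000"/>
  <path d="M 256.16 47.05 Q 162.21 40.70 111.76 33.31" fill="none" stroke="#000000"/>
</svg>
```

1 u = 1 mm; y_m = 109.24 − y.

[1] `<path>` quadratic bezier, #000000→cut S899 F964: (100.94,93.49) → (107.75,87.31) → (117.38,83.41) → (129.82,81.79) → (145.07,82.45) → (163.14,85.39)

[2] `<circle>` circle, #000000→cut S899 F964: (127.77,56.52) → (123.44,69.83) → (112.12,78.06) → (98.12,78.06) → (86.80,69.83) → (82.47,56.52) → (86.80,43.21) → (98.12,34.98) → (112.12,34.98) → (123.44,43.21) → (127.77,56.52) (closed)

[3] `<path>` quadratic bezier, #000000→cut S899 F964: (256.16,62.19) → (220.32,64.77) → (187.96,67.44) → (159.08,70.18) → (133.68,73.02) → (111.76,75.93)

G21
G90
G0 X100.94 Y93.49
M3 S899
G1 X107.75 Y87.31 F964
G1 X117.38 Y83.41
G1 X129.82 Y81.79
G1 X145.07 Y82.45
G1 X163.14 Y85.39
M5
G0 X127.77 Y56.52
M3 S899
G1 X123.44 Y69.83 F964
G1 X112.12 Y78.06
G1 X98.12 Y78.06
G1 X86.80 Y69.83
G1 X82.47 Y56.52
G1 X86.80 Y43.21
G1 X98.12 Y34.98
G1 X112.12 Y34.98
G1 X123.44 Y43.21
G1 X127.77 Y56.52
M5
G0 X256.16 Y62.19
M3 S899
G1 X220.32 Y64.77 F964
G1 X187.96 Y67.44
G1 X159.08 Y70.18
G1 X133.68 Y73.02
G1 X111.76 Y75.93
M5
G0 X0.00 Y0.00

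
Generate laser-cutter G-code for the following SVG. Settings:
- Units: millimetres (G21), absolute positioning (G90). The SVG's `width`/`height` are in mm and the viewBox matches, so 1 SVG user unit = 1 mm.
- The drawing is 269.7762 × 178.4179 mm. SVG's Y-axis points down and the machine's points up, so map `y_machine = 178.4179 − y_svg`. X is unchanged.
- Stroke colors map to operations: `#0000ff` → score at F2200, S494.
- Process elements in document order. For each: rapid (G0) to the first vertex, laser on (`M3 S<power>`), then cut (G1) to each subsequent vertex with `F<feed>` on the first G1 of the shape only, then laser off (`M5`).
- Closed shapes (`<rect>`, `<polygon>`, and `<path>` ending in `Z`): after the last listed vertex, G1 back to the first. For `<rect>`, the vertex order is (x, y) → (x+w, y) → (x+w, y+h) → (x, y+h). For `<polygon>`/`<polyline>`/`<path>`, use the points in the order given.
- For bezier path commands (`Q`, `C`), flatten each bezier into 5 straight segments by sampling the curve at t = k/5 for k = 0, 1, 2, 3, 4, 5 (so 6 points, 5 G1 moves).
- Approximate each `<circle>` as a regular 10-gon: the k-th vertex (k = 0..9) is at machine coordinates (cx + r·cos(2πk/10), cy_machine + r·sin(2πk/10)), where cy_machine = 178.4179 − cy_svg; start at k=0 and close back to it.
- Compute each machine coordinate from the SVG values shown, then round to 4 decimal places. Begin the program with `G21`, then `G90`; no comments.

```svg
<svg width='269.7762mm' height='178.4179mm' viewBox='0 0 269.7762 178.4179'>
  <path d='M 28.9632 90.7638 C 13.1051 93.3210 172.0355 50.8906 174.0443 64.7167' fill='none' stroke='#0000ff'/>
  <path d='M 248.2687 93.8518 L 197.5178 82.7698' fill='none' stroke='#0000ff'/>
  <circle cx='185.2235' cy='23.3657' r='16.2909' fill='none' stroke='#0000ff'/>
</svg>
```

G21
G90
G0 X28.9632 Y87.6541
M3 S494
G1 X37.7693 Y90.7083 F2200
G1 X72.6025 Y99.6999
G1 X117.5408 Y109.7690
G1 X156.6621 Y116.0560
G1 X174.0443 Y113.7012
M5
G0 X248.2687 Y84.5661
M3 S494
G1 X197.5178 Y95.6481 F2200
M5
G0 X201.5144 Y155.0522
M3 S494
G1 X198.4031 Y164.6278 F2200
G1 X190.2577 Y170.5458
G1 X180.1893 Y170.5458
G1 X172.0439 Y164.6278
G1 X168.9326 Y155.0522
G1 X172.0439 Y145.4766
G1 X180.1893 Y139.5586
G1 X190.2577 Y139.5586
G1 X198.4031 Y145.4766
G1 X201.5144 Y155.0522
M5

viewBox `0 0 269.7762 178.4179` with mm width/height → 1 unit = 1 mm. Flip: y_m = 178.4179 − y_svg.

**Shape 1** — `<path>` cubic bezier, stroke `#0000ff` → score (S494, F2200). Control points (SVG): P0=(28.9632,90.7638), P1=(13.1051,93.3210), P2=(172.0355,50.8906), P3=(174.0443,64.7167); sampled at t=k/5. Machine vertices: (28.9632,87.6541) → (37.7693,90.7083) → (72.6025,99.6999) → (117.5408,109.7690) → (156.6621,116.0560) → (174.0443,113.7012). Open path.

**Shape 2** — `<path>` line segment, stroke `#0000ff` → score (S494, F2200). Machine vertices: (248.2687,84.5661) → (197.5178,95.6481). Open path.

**Shape 3** — `<circle>` circle, stroke `#0000ff` → score (S494, F2200). Machine vertices: (201.5144,155.0522) → (198.4031,164.6278) → (190.2577,170.5458) → (180.1893,170.5458) → (172.0439,164.6278) → (168.9326,155.0522) → (172.0439,145.4766) → (180.1893,139.5586) → (190.2577,139.5586) → (198.4031,145.4766) → (201.5144,155.0522). Closed: final G1 returns to the first vertex.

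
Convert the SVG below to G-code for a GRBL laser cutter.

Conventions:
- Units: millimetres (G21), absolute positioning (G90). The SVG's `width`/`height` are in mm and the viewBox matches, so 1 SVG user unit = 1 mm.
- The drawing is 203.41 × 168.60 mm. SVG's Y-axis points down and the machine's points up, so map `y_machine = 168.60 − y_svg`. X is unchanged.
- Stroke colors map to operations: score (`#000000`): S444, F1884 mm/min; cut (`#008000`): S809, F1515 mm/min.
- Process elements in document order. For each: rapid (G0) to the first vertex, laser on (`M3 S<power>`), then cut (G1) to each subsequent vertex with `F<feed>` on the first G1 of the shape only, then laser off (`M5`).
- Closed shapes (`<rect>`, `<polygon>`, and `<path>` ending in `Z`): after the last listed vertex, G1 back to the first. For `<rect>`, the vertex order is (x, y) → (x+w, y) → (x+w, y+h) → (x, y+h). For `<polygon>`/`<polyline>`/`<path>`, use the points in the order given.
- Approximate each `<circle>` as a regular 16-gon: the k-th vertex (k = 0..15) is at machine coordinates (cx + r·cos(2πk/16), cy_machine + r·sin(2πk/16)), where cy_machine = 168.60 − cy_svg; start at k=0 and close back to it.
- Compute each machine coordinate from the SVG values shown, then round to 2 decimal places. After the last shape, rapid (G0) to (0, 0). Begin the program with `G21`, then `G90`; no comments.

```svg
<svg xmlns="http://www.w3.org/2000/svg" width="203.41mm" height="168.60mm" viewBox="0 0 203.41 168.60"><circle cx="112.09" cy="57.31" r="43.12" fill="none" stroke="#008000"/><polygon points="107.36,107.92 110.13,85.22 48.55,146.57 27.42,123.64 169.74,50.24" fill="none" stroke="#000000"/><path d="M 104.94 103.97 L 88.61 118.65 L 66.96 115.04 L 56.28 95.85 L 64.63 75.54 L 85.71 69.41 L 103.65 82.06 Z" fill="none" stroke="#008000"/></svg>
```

G21
G90
G0 X155.21 Y111.29
M3 S809
G1 X151.93 Y127.79 F1515
G1 X142.58 Y141.78
G1 X128.59 Y151.13
G1 X112.09 Y154.41
G1 X95.59 Y151.13
G1 X81.60 Y141.78
G1 X72.25 Y127.79
G1 X68.97 Y111.29
G1 X72.25 Y94.79
G1 X81.60 Y80.80
G1 X95.59 Y71.45
G1 X112.09 Y68.17
G1 X128.59 Y71.45
G1 X142.58 Y80.80
G1 X151.93 Y94.79
G1 X155.21 Y111.29
M5
G0 X107.36 Y60.68
M3 S444
G1 X110.13 Y83.38 F1884
G1 X48.55 Y22.03
G1 X27.42 Y44.96
G1 X169.74 Y118.36
G1 X107.36 Y60.68
M5
G0 X104.94 Y64.63
M3 S809
G1 X88.61 Y49.95 F1515
G1 X66.96 Y53.56
G1 X56.28 Y72.75
G1 X64.63 Y93.06
G1 X85.71 Y99.19
G1 X103.65 Y86.54
G1 X104.94 Y64.63
M5
G0 X0.00 Y0.00

1 u = 1 mm; y_m = 168.60 − y.

[1] `<circle>` circle, #008000→cut S809 F1515: (155.21,111.29) → (151.93,127.79) → (142.58,141.78) → (128.59,151.13) → (112.09,154.41) → (95.59,151.13) → (81.60,141.78) → (72.25,127.79) → (68.97,111.29) → (72.25,94.79) → (81.60,80.80) → (95.59,71.45) → (112.09,68.17) → (128.59,71.45) → (142.58,80.80) → (151.93,94.79) → (155.21,111.29) (closed)

[2] `<polygon>` closed polygon, #000000→score S444 F1884: (107.36,60.68) → (110.13,83.38) → (48.55,22.03) → (27.42,44.96) → (169.74,118.36) → (107.36,60.68) (closed)

[3] `<path>` regular polygon, #008000→cut S809 F1515: (104.94,64.63) → (88.61,49.95) → (66.96,53.56) → (56.28,72.75) → (64.63,93.06) → (85.71,99.19) → (103.65,86.54) → (104.94,64.63) (closed)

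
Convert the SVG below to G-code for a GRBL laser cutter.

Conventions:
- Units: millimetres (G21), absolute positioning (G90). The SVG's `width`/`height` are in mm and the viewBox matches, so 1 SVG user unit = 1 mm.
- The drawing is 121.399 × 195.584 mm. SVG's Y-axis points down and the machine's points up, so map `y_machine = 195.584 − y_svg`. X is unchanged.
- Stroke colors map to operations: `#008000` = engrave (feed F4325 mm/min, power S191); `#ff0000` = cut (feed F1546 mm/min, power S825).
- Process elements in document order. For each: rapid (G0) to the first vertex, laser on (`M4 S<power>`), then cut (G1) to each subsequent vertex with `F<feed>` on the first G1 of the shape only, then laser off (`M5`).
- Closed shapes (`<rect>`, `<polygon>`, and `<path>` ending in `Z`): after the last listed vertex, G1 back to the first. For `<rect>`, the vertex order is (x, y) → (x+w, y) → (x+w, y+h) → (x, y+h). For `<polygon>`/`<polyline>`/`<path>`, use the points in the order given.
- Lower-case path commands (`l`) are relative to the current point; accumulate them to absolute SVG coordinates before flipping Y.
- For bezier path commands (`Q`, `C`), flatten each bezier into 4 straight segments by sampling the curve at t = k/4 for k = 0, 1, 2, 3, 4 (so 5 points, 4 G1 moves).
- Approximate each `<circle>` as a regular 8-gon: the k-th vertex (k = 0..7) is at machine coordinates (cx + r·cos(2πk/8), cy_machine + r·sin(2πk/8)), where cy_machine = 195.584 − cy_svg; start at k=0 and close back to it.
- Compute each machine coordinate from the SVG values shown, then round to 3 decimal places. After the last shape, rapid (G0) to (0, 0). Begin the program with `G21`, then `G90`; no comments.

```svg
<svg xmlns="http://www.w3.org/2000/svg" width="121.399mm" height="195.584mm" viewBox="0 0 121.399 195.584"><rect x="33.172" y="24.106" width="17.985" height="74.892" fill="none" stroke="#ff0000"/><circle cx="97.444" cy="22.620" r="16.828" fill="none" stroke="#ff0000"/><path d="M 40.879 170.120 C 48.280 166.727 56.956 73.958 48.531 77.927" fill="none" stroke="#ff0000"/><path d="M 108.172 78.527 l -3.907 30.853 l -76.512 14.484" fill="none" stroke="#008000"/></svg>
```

G21
G90
G0 X33.172 Y171.478
M4 S825
G1 X51.157 Y171.478 F1546
G1 X51.157 Y96.586
G1 X33.172 Y96.586
G1 X33.172 Y171.478
M5
G0 X114.272 Y172.964
M4 S825
G1 X109.343 Y184.863 F1546
G1 X97.444 Y189.792
G1 X85.545 Y184.863
G1 X80.616 Y172.964
G1 X85.545 Y161.065
G1 X97.444 Y156.136
G1 X109.343 Y161.065
G1 X114.272 Y172.964
M5
G0 X40.879 Y25.464
M4 S825
G1 X46.382 Y41.859 F1546
G1 X50.640 Y74.321
G1 X51.930 Y105.403
G1 X48.531 Y117.657
M5
G0 X108.172 Y117.057
M4 S191
G1 X104.265 Y86.204 F4325
G1 X27.753 Y71.720
M5
G0 X0.000 Y0.000

1 u = 1 mm; y_m = 195.584 − y.

[1] `<rect>` rectangle, #ff0000→cut S825 F1546: (33.172,171.478) → (51.157,171.478) → (51.157,96.586) → (33.172,96.586) → (33.172,171.478) (closed)

[2] `<circle>` circle, #ff0000→cut S825 F1546: (114.272,172.964) → (109.343,184.863) → (97.444,189.792) → (85.545,184.863) → (80.616,172.964) → (85.545,161.065) → (97.444,156.136) → (109.343,161.065) → (114.272,172.964) (closed)

[3] `<path>` cubic bezier, #ff0000→cut S825 F1546: (40.879,25.464) → (46.382,41.859) → (50.640,74.321) → (51.930,105.403) → (48.531,117.657)

[4] `<path>` open polyline, #008000→engrave S191 F4325: (108.172,117.057) → (104.265,86.204) → (27.753,71.720)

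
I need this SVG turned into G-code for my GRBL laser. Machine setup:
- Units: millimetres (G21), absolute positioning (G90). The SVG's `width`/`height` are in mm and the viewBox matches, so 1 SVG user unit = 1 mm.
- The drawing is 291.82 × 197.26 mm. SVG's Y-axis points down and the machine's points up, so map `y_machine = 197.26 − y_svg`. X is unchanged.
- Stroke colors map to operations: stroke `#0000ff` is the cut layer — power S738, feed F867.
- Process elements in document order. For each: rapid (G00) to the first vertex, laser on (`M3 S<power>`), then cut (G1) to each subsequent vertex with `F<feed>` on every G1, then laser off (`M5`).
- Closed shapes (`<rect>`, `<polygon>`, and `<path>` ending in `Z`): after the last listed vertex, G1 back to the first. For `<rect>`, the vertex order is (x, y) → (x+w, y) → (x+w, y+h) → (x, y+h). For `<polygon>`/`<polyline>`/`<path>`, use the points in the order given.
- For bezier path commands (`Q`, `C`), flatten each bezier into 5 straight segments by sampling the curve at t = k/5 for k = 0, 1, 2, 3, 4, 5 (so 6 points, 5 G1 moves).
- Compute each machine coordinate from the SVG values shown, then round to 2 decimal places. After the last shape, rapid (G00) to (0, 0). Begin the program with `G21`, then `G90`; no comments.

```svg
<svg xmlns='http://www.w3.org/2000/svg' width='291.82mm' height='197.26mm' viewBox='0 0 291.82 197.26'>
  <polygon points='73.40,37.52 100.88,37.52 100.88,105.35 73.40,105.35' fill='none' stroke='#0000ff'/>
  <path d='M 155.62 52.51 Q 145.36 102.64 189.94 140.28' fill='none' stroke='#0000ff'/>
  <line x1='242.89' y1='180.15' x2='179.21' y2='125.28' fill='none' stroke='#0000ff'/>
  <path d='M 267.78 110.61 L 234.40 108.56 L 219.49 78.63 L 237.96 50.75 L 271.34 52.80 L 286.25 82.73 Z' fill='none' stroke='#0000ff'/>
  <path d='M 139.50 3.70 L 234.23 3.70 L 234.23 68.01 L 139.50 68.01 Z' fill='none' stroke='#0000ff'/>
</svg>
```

G21
G90
G00 X73.40 Y159.74
M3 S738
G1 X100.88 Y159.74 F867
G1 X100.88 Y91.91 F867
G1 X73.40 Y91.91 F867
G1 X73.40 Y159.74 F867
M5
G00 X155.62 Y144.75
M3 S738
G1 X153.71 Y125.20 F867
G1 X156.19 Y106.64 F867
G1 X163.05 Y89.09 F867
G1 X174.30 Y72.54 F867
G1 X189.94 Y56.98 F867
M5
G00 X242.89 Y17.11
M3 S738
G1 X179.21 Y71.98 F867
M5
G00 X267.78 Y86.65
M3 S738
G1 X234.40 Y88.70 F867
G1 X219.49 Y118.63 F867
G1 X237.96 Y146.51 F867
G1 X271.34 Y144.46 F867
G1 X286.25 Y114.53 F867
G1 X267.78 Y86.65 F867
M5
G00 X139.50 Y193.56
M3 S738
G1 X234.23 Y193.56 F867
G1 X234.23 Y129.25 F867
G1 X139.50 Y129.25 F867
G1 X139.50 Y193.56 F867
M5
G00 X0.00 Y0.00

1 u = 1 mm; y_m = 197.26 − y.

[1] `<polygon>` rectangle, #0000ff→cut S738 F867: (73.40,159.74) → (100.88,159.74) → (100.88,91.91) → (73.40,91.91) → (73.40,159.74) (closed)

[2] `<path>` quadratic bezier, #0000ff→cut S738 F867: (155.62,144.75) → (153.71,125.20) → (156.19,106.64) → (163.05,89.09) → (174.30,72.54) → (189.94,56.98)

[3] `<line>` line segment, #0000ff→cut S738 F867: (242.89,17.11) → (179.21,71.98)

[4] `<path>` regular polygon, #0000ff→cut S738 F867: (267.78,86.65) → (234.40,88.70) → (219.49,118.63) → (237.96,146.51) → (271.34,144.46) → (286.25,114.53) → (267.78,86.65) (closed)

[5] `<path>` rectangle, #0000ff→cut S738 F867: (139.50,193.56) → (234.23,193.56) → (234.23,129.25) → (139.50,129.25) → (139.50,193.56) (closed)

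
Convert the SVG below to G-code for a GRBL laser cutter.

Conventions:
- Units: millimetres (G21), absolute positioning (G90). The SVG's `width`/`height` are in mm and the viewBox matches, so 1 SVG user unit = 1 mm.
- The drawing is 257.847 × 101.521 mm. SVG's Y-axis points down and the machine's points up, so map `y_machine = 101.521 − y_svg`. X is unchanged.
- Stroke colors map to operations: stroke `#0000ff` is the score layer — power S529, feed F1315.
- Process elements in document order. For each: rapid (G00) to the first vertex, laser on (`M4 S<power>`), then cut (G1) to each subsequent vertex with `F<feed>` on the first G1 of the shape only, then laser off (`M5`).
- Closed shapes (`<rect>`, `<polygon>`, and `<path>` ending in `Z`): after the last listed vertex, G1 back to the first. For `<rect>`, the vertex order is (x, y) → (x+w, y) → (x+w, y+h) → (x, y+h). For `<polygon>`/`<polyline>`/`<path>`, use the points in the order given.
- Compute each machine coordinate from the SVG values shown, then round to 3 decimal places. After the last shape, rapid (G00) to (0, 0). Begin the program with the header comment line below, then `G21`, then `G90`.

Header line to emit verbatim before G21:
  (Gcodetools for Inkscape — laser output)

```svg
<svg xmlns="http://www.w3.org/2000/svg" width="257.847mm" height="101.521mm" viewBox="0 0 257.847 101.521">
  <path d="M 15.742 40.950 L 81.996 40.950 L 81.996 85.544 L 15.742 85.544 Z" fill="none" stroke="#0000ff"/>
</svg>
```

(Gcodetools for Inkscape — laser output)
G21
G90
G00 X15.742 Y60.571
M4 S529
G1 X81.996 Y60.571 F1315
G1 X81.996 Y15.977
G1 X15.742 Y15.977
G1 X15.742 Y60.571
M5
G00 X0.000 Y0.000

viewBox `0 0 257.847 101.521` with mm width/height → 1 unit = 1 mm. Flip: y_m = 101.521 − y_svg.

**Shape 1** — `<path>` rectangle, stroke `#0000ff` → score (S529, F1315). Machine vertices: (15.742,60.571) → (81.996,60.571) → (81.996,15.977) → (15.742,15.977) → (15.742,60.571). Closed: final G1 returns to the first vertex.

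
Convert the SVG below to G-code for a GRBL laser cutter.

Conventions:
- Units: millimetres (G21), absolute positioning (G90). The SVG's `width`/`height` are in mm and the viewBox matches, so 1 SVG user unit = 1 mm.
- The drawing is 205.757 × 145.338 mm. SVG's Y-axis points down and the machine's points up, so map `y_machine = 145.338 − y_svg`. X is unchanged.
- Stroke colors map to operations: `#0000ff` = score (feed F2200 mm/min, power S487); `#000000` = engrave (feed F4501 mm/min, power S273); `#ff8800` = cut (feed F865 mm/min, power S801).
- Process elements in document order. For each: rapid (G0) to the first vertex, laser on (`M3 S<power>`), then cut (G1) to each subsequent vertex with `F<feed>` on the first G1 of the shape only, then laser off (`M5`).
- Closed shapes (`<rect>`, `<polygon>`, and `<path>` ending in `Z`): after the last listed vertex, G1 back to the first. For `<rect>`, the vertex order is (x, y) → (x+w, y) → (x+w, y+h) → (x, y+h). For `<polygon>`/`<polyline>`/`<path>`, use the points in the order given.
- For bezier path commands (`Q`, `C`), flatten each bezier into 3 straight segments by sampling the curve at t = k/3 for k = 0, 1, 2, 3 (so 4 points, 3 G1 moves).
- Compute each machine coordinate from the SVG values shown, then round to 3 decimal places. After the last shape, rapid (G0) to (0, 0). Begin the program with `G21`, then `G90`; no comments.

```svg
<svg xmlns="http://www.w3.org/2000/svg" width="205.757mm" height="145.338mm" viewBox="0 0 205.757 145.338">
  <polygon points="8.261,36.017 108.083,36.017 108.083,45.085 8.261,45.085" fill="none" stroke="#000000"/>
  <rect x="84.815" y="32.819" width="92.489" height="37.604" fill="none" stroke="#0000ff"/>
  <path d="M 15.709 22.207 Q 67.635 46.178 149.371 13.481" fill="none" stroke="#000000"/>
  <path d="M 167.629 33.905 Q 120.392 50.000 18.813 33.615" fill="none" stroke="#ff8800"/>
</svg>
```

G21
G90
G0 X8.261 Y109.321
M3 S273
G1 X108.083 Y109.321 F4501
G1 X108.083 Y100.253
G1 X8.261 Y100.253
G1 X8.261 Y109.321
M5
G0 X84.815 Y112.519
M3 S487
G1 X177.304 Y112.519 F2200
G1 X177.304 Y74.915
G1 X84.815 Y74.915
G1 X84.815 Y112.519
M5
G0 X15.709 Y123.131
M3 S273
G1 X53.639 Y113.447 F4501
G1 X98.193 Y116.355
G1 X149.371 Y131.857
M5
G0 X167.629 Y111.433
M3 S801
G1 X130.100 Y104.312 F865
G1 X80.494 Y104.409
G1 X18.813 Y111.723
M5
G0 X0.000 Y0.000

1 u = 1 mm; y_m = 145.338 − y.

[1] `<polygon>` rectangle, #000000→engrave S273 F4501: (8.261,109.321) → (108.083,109.321) → (108.083,100.253) → (8.261,100.253) → (8.261,109.321) (closed)

[2] `<rect>` rectangle, #0000ff→score S487 F2200: (84.815,112.519) → (177.304,112.519) → (177.304,74.915) → (84.815,74.915) → (84.815,112.519) (closed)

[3] `<path>` quadratic bezier, #000000→engrave S273 F4501: (15.709,123.131) → (53.639,113.447) → (98.193,116.355) → (149.371,131.857)

[4] `<path>` quadratic bezier, #ff8800→cut S801 F865: (167.629,111.433) → (130.100,104.312) → (80.494,104.409) → (18.813,111.723)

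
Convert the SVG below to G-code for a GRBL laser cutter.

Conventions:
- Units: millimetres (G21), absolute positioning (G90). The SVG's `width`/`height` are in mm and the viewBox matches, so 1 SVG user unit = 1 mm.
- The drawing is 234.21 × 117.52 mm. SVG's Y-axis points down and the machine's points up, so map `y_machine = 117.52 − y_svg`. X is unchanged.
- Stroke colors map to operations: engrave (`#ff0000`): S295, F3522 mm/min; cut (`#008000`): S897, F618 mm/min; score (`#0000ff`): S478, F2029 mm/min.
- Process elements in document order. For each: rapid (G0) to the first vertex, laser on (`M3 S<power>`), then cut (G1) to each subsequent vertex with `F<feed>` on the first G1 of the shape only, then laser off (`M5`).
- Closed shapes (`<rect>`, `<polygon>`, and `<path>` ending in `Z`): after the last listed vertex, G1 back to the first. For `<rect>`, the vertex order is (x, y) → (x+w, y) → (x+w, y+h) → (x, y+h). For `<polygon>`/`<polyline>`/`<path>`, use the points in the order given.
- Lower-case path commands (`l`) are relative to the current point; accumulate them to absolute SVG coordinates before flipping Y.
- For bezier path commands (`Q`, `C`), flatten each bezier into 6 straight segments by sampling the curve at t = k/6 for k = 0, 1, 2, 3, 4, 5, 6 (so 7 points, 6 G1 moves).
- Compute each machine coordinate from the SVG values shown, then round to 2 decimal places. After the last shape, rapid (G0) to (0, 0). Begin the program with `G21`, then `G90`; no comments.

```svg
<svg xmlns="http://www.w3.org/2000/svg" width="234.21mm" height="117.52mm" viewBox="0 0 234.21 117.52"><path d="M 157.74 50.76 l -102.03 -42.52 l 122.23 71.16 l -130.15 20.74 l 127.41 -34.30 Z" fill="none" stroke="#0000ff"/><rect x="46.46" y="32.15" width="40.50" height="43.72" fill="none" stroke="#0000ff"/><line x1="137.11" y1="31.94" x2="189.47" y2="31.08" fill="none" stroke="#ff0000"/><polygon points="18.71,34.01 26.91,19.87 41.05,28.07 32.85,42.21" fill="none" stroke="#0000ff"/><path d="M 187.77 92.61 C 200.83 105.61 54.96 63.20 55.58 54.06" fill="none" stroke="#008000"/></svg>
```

1 u = 1 mm; y_m = 117.52 − y.

[1] `<path>` closed polygon, #0000ff→score S478 F2029: (157.74,66.76) → (55.71,109.28) → (177.94,38.12) → (47.79,17.38) → (175.20,51.68) → (157.74,66.76) (closed)

[2] `<rect>` rectangle, #0000ff→score S478 F2029: (46.46,85.37) → (86.96,85.37) → (86.96,41.65) → (46.46,41.65) → (46.46,85.37) (closed)

[3] `<line>` line segment, #ff0000→engrave S295 F3522: (137.11,85.58) → (189.47,86.44)

[4] `<polygon>` regular polygon, #0000ff→score S478 F2029: (18.71,83.51) → (26.91,97.65) → (41.05,89.45) → (32.85,75.31) → (18.71,83.51) (closed)

[5] `<path>` cubic bezier, #008000→cut S897 F618: (187.77,24.91) → (182.47,22.62) → (159.17,27.10) → (126.34,35.88) → (92.48,46.51) → (66.06,56.53) → (55.58,63.46)

G21
G90
G0 X157.74 Y66.76
M3 S478
G1 X55.71 Y109.28 F2029
G1 X177.94 Y38.12
G1 X47.79 Y17.38
G1 X175.20 Y51.68
G1 X157.74 Y66.76
M5
G0 X46.46 Y85.37
M3 S478
G1 X86.96 Y85.37 F2029
G1 X86.96 Y41.65
G1 X46.46 Y41.65
G1 X46.46 Y85.37
M5
G0 X137.11 Y85.58
M3 S295
G1 X189.47 Y86.44 F3522
M5
G0 X18.71 Y83.51
M3 S478
G1 X26.91 Y97.65 F2029
G1 X41.05 Y89.45
G1 X32.85 Y75.31
G1 X18.71 Y83.51
M5
G0 X187.77 Y24.91
M3 S897
G1 X182.47 Y22.62 F618
G1 X159.17 Y27.10
G1 X126.34 Y35.88
G1 X92.48 Y46.51
G1 X66.06 Y56.53
G1 X55.58 Y63.46
M5
G0 X0.00 Y0.00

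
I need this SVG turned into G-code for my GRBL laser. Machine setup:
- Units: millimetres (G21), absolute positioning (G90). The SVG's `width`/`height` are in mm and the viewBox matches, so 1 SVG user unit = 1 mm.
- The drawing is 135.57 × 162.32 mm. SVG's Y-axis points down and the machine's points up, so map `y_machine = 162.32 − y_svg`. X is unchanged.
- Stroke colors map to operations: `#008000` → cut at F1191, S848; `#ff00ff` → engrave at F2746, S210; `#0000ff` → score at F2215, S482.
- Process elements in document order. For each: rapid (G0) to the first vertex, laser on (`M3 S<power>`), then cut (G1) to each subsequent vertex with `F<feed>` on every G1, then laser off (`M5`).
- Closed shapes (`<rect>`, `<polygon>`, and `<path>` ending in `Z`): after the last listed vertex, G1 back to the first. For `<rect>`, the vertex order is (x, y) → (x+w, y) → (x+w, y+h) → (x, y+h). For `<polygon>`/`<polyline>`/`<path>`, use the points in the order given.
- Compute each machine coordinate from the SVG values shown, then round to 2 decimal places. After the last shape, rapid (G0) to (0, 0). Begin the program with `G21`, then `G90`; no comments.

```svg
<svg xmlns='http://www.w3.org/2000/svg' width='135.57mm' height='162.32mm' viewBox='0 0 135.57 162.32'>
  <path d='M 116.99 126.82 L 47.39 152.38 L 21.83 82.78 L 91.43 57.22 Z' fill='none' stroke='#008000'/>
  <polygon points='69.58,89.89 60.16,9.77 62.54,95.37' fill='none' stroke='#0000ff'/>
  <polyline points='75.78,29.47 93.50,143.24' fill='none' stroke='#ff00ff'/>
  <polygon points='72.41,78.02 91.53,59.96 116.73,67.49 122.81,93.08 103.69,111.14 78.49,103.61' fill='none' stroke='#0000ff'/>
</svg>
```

1 u = 1 mm; y_m = 162.32 − y.

[1] `<path>` regular polygon, #008000→cut S848 F1191: (116.99,35.50) → (47.39,9.94) → (21.83,79.54) → (91.43,105.10) → (116.99,35.50) (closed)

[2] `<polygon>` closed polygon, #0000ff→score S482 F2215: (69.58,72.43) → (60.16,152.55) → (62.54,66.95) → (69.58,72.43) (closed)

[3] `<polyline>` line segment, #ff00ff→engrave S210 F2746: (75.78,132.85) → (93.50,19.08)

[4] `<polygon>` regular polygon, #0000ff→score S482 F2215: (72.41,84.30) → (91.53,102.36) → (116.73,94.83) → (122.81,69.24) → (103.69,51.18) → (78.49,58.71) → (72.41,84.30) (closed)

G21
G90
G0 X116.99 Y35.50
M3 S848
G1 X47.39 Y9.94 F1191
G1 X21.83 Y79.54 F1191
G1 X91.43 Y105.10 F1191
G1 X116.99 Y35.50 F1191
M5
G0 X69.58 Y72.43
M3 S482
G1 X60.16 Y152.55 F2215
G1 X62.54 Y66.95 F2215
G1 X69.58 Y72.43 F2215
M5
G0 X75.78 Y132.85
M3 S210
G1 X93.50 Y19.08 F2746
M5
G0 X72.41 Y84.30
M3 S482
G1 X91.53 Y102.36 F2215
G1 X116.73 Y94.83 F2215
G1 X122.81 Y69.24 F2215
G1 X103.69 Y51.18 F2215
G1 X78.49 Y58.71 F2215
G1 X72.41 Y84.30 F2215
M5
G0 X0.00 Y0.00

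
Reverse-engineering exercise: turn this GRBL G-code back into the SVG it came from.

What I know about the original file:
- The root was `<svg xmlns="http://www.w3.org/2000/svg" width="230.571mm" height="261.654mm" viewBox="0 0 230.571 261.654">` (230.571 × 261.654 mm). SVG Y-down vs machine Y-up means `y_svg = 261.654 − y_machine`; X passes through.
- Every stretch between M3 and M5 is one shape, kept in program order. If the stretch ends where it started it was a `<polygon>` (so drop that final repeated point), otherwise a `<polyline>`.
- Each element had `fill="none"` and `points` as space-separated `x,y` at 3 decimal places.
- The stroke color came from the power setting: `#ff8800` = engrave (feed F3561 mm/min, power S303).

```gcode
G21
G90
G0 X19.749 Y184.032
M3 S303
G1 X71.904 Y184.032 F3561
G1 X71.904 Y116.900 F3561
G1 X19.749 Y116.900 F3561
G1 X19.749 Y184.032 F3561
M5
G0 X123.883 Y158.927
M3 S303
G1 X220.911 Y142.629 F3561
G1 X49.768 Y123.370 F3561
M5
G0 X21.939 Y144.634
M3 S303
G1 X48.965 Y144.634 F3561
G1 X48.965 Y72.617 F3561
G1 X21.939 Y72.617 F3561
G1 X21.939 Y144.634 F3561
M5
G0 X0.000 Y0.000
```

Machine Y-up, SVG Y-down with viewBox height 261.654, so y_svg = 261.654 − y_machine; X carries over. Every run uses S303, so all elements get stroke `#ff8800` (engrave).

Run 1: The run returns to its start, so emit a `<polygon>` with points (Y-flipped): 19.749,77.622 71.904,77.622 71.904,144.754 19.749,144.754.

Run 2: The run is open, so emit a `<polyline>` with points (Y-flipped): 123.883,102.727 220.911,119.025 49.768,138.284.

Run 3: The run returns to its start, so emit a `<polygon>` with points (Y-flipped): 21.939,117.020 48.965,117.020 48.965,189.037 21.939,189.037.

<svg xmlns="http://www.w3.org/2000/svg" width="230.571mm" height="261.654mm" viewBox="0 0 230.571 261.654">
  <polygon points="19.749,77.622 71.904,77.622 71.904,144.754 19.749,144.754" fill="none" stroke="#ff8800"/>
  <polyline points="123.883,102.727 220.911,119.025 49.768,138.284" fill="none" stroke="#ff8800"/>
  <polygon points="21.939,117.020 48.965,117.020 48.965,189.037 21.939,189.037" fill="none" stroke="#ff8800"/>
</svg>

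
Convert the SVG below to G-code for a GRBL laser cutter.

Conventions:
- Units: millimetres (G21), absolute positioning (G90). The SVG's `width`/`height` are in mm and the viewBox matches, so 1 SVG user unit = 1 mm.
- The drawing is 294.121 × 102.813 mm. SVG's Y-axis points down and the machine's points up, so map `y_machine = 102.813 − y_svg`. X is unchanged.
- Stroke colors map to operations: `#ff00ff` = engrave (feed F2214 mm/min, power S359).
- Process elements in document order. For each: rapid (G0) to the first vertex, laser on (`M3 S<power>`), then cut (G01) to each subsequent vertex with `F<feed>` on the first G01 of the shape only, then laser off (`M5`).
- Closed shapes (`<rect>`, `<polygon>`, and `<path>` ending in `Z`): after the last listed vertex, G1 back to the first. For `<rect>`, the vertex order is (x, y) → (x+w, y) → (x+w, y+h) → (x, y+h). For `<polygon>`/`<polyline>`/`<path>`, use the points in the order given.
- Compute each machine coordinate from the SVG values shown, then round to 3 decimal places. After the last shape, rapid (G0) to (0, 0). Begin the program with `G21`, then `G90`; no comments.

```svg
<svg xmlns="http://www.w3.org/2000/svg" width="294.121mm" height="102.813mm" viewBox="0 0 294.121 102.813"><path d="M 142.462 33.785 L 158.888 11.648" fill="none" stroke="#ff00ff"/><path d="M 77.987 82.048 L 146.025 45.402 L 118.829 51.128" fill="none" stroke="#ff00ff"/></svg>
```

G21
G90
G0 X142.462 Y69.028
M3 S359
G01 X158.888 Y91.165 F2214
M5
G0 X77.987 Y20.765
M3 S359
G01 X146.025 Y57.411 F2214
G01 X118.829 Y51.685
M5
G0 X0.000 Y0.000

viewBox `0 0 294.121 102.813` with mm width/height → 1 unit = 1 mm. Flip: y_m = 102.813 − y_svg.

**Shape 1** — `<path>` line segment, stroke `#ff00ff` → engrave (S359, F2214). Machine vertices: (142.462,69.028) → (158.888,91.165). Open path.

**Shape 2** — `<path>` open polyline, stroke `#ff00ff` → engrave (S359, F2214). Machine vertices: (77.987,20.765) → (146.025,57.411) → (118.829,51.685). Open path.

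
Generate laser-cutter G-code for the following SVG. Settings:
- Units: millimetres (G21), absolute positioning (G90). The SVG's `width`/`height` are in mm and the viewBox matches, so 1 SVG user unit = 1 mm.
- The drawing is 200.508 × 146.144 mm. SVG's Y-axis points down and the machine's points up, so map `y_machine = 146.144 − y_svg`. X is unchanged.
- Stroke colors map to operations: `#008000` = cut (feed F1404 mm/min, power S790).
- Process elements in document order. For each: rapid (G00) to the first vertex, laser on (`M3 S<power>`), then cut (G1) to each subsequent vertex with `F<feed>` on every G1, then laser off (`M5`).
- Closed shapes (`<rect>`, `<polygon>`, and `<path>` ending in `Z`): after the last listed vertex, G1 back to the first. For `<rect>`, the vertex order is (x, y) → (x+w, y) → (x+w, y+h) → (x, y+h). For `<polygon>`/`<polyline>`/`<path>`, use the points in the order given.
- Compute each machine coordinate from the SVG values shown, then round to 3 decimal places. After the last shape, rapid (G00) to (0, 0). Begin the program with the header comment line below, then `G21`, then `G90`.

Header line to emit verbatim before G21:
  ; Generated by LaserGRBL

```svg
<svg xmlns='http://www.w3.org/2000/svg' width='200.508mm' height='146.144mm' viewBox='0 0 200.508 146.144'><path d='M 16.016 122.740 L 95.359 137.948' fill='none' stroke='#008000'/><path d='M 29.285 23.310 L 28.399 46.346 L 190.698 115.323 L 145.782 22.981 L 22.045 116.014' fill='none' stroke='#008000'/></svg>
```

; Generated by LaserGRBL
G21
G90
G00 X16.016 Y23.404
M3 S790
G1 X95.359 Y8.196 F1404
M5
G00 X29.285 Y122.834
M3 S790
G1 X28.399 Y99.798 F1404
G1 X190.698 Y30.821 F1404
G1 X145.782 Y123.163 F1404
G1 X22.045 Y30.130 F1404
M5
G00 X0.000 Y0.000

1 u = 1 mm; y_m = 146.144 − y.

[1] `<path>` line segment, #008000→cut S790 F1404: (16.016,23.404) → (95.359,8.196)

[2] `<path>` open polyline, #008000→cut S790 F1404: (29.285,122.834) → (28.399,99.798) → (190.698,30.821) → (145.782,123.163) → (22.045,30.130)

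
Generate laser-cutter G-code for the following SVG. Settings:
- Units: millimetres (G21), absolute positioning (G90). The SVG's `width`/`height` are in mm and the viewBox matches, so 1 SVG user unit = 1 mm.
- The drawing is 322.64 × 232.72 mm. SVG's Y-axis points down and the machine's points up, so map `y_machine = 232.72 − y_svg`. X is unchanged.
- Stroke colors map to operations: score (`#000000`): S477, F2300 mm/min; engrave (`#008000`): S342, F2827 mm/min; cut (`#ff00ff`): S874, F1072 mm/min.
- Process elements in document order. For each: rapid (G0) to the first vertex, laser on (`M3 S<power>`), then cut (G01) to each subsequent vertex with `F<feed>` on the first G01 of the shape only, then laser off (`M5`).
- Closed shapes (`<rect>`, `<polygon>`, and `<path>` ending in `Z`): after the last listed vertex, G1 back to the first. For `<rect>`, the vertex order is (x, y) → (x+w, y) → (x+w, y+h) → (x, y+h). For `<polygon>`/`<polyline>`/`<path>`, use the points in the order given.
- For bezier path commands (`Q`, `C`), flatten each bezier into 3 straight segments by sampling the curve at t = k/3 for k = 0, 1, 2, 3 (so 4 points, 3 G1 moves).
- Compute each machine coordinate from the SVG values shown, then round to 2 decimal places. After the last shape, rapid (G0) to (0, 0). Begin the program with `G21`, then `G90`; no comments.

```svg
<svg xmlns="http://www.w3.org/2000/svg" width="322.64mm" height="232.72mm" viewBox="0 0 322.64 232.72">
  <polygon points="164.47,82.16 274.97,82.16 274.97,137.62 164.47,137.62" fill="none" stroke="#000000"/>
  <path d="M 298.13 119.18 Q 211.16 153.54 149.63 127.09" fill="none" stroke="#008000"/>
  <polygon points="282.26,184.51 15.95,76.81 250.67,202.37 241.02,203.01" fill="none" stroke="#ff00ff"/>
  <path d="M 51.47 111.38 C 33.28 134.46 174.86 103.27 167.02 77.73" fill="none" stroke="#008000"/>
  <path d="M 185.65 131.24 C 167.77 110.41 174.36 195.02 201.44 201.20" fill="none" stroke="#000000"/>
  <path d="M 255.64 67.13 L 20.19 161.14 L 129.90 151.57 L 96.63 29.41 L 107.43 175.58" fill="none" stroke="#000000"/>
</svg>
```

G21
G90
G0 X164.47 Y150.56
M3 S477
G01 X274.97 Y150.56 F2300
G01 X274.97 Y95.10
G01 X164.47 Y95.10
G01 X164.47 Y150.56
M5
G0 X298.13 Y113.54
M3 S342
G01 X242.98 Y97.39 F2827
G01 X193.48 Y94.75
G01 X149.63 Y105.63
M5
G0 X282.26 Y48.21
M3 S874
G01 X15.95 Y155.91 F1072
G01 X250.67 Y30.35
G01 X241.02 Y29.71
G01 X282.26 Y48.21
M5
G0 X51.47 Y121.34
M3 S342
G01 X75.09 Y114.13 F2827
G01 X136.50 Y129.79
G01 X167.02 Y154.99
M5
G0 X185.65 Y101.48
M3 S477
G01 X175.78 Y93.97 F2300
G01 X181.34 Y57.03
G01 X201.44 Y31.52
M5
G0 X255.64 Y165.59
M3 S477
G01 X20.19 Y71.58 F2300
G01 X129.90 Y81.15
G01 X96.63 Y203.31
G01 X107.43 Y57.14
M5
G0 X0.00 Y0.00

viewBox `0 0 322.64 232.72` with mm width/height → 1 unit = 1 mm. Flip: y_m = 232.72 − y_svg.

**Shape 1** — `<polygon>` rectangle, stroke `#000000` → score (S477, F2300). Machine vertices: (164.47,150.56) → (274.97,150.56) → (274.97,95.10) → (164.47,95.10) → (164.47,150.56). Closed: final G1 returns to the first vertex.

**Shape 2** — `<path>` quadratic bezier, stroke `#008000` → engrave (S342, F2827). Control points (SVG): P0=(298.13,119.18), P1=(211.16,153.54), P2=(149.63,127.09); sampled at t=k/3. Machine vertices: (298.13,113.54) → (242.98,97.39) → (193.48,94.75) → (149.63,105.63). Open path.

**Shape 3** — `<polygon>` closed polygon, stroke `#ff00ff` → cut (S874, F1072). Machine vertices: (282.26,48.21) → (15.95,155.91) → (250.67,30.35) → (241.02,29.71) → (282.26,48.21). Closed: final G1 returns to the first vertex.

**Shape 4** — `<path>` cubic bezier, stroke `#008000` → engrave (S342, F2827). Control points (SVG): P0=(51.47,111.38), P1=(33.28,134.46), P2=(174.86,103.27), P3=(167.02,77.73); sampled at t=k/3. Machine vertices: (51.47,121.34) → (75.09,114.13) → (136.50,129.79) → (167.02,154.99). Open path.

**Shape 5** — `<path>` cubic bezier, stroke `#000000` → score (S477, F2300). Control points (SVG): P0=(185.65,131.24), P1=(167.77,110.41), P2=(174.36,195.02), P3=(201.44,201.20); sampled at t=k/3. Machine vertices: (185.65,101.48) → (175.78,93.97) → (181.34,57.03) → (201.44,31.52). Open path.

**Shape 6** — `<path>` open polyline, stroke `#000000` → score (S477, F2300). Machine vertices: (255.64,165.59) → (20.19,71.58) → (129.90,81.15) → (96.63,203.31) → (107.43,57.14). Open path.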